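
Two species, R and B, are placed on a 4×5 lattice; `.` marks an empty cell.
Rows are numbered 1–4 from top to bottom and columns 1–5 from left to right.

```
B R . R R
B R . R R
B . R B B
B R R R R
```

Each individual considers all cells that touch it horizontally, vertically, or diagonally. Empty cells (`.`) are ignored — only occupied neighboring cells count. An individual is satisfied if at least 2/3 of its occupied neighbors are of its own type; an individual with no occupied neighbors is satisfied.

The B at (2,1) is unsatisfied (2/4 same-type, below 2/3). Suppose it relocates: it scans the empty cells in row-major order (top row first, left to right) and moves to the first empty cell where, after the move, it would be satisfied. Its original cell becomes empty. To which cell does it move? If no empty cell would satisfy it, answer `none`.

none

Vacating (2,1). Empty cells in order:
  (1,3): 0/4 same-type → still unsatisfied.
  (2,3): 1/6 same-type → still unsatisfied.
  (3,2): 2/6 same-type → still unsatisfied.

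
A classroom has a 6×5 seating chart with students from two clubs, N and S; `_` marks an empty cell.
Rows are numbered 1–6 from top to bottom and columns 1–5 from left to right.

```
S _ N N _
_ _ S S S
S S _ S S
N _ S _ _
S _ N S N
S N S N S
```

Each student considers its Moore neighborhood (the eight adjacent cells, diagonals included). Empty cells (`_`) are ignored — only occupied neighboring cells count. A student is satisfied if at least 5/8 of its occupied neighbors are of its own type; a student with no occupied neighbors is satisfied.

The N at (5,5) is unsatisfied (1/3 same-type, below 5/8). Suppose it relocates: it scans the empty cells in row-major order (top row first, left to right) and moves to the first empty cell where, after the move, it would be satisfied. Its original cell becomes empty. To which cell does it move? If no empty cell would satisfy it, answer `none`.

none

Vacating (5,5). Empty cells in order:
  (1,2): 1/3 same-type → still unsatisfied.
  (1,5): 1/3 same-type → still unsatisfied.
  (2,1): 0/3 same-type → still unsatisfied.
  (2,2): 1/5 same-type → still unsatisfied.
  (3,3): 0/5 same-type → still unsatisfied.
  (4,2): 2/6 same-type → still unsatisfied.
  (4,4): 1/5 same-type → still unsatisfied.
  (4,5): 0/3 same-type → still unsatisfied.
  (5,2): 3/7 same-type → still unsatisfied.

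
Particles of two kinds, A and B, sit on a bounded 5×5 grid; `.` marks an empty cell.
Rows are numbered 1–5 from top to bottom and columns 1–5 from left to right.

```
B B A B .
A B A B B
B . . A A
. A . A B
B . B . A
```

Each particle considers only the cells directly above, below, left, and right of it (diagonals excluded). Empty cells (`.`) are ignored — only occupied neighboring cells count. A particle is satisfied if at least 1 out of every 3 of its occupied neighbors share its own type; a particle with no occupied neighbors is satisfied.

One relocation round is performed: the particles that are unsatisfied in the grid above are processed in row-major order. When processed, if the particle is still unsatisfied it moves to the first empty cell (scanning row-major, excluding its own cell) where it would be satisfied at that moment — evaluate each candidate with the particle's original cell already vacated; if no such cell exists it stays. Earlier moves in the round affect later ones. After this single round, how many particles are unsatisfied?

0

Initially unsatisfied (in order): (2,1), (3,1), (4,5), (5,5).
  (2,1) → (3,2).
  (3,1) → (1,5).
  (4,5) → (2,1).
  (5,5): now satisfied by earlier moves; stays.
Resulting grid:
B B A B B
B B A B B
. A . A A
. A . A .
B . B . A
All satisfied now.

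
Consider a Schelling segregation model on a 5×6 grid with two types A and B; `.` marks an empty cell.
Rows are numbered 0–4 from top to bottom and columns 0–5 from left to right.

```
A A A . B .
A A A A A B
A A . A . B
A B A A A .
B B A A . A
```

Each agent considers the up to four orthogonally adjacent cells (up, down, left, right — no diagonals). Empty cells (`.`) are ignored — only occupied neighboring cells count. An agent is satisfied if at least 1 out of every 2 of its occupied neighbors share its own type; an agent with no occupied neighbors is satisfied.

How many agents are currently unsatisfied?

4

Row 0: (0,0)A 2/2 ✓ · (0,1)A 3/3 ✓ · (0,2)A 2/2 ✓ · (0,4)B 0/1 ✗
Row 1: (1,0)A 3/3 ✓ · (1,1)A 4/4 ✓ · (1,2)A 3/3 ✓ · (1,3)A 3/3 ✓ · (1,4)A 1/3 ✗ · (1,5)B 1/2 ✓
Row 2: (2,0)A 3/3 ✓ · (2,1)A 2/3 ✓ · (2,3)A 2/2 ✓ · (2,5)B 1/1 ✓
Row 3: (3,0)A 1/3 ✗ · (3,1)B 1/4 ✗ · (3,2)A 2/3 ✓ · (3,3)A 4/4 ✓ · (3,4)A 1/1 ✓
Row 4: (4,0)B 1/2 ✓ · (4,1)B 2/3 ✓ · (4,2)A 2/3 ✓ · (4,3)A 2/2 ✓ · (4,5)A 0/0 ✓
Unsatisfied: (0,4), (1,4), (3,0), (3,1) — 4 in total.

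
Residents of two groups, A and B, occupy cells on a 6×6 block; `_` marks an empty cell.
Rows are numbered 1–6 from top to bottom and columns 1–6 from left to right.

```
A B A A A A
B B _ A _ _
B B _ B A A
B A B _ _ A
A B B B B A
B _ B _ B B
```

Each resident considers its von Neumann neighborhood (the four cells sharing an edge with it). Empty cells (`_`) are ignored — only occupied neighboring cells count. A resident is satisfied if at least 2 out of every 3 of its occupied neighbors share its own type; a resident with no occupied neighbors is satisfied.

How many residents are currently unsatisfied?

14

Row 1: (1,1)A 0/2 not · (1,2)B 1/3 not · (1,3)A 1/2 not · (1,4)A 3/3 satisfied · (1,5)A 2/2 satisfied · (1,6)A 1/1 satisfied
Row 2: (2,1)B 2/3 satisfied · (2,2)B 3/3 satisfied · (2,4)A 1/2 not
Row 3: (3,1)B 3/3 satisfied · (3,2)B 2/3 satisfied · (3,4)B 0/2 not · (3,5)A 1/2 not · (3,6)A 2/2 satisfied
Row 4: (4,1)B 1/3 not · (4,2)A 0/4 not · (4,3)B 1/2 not · (4,6)A 2/2 satisfied
Row 5: (5,1)A 0/3 not · (5,2)B 1/3 not · (5,3)B 4/4 satisfied · (5,4)B 2/2 satisfied · (5,5)B 2/3 satisfied · (5,6)A 1/3 not
Row 6: (6,1)B 0/1 not · (6,3)B 1/1 satisfied · (6,5)B 2/2 satisfied · (6,6)B 1/2 not
Unsatisfied: (1,1), (1,2), (1,3), (2,4), (3,4), (3,5), (4,1), (4,2), (4,3), (5,1), (5,2), (5,6), (6,1), (6,6) — 14 in total.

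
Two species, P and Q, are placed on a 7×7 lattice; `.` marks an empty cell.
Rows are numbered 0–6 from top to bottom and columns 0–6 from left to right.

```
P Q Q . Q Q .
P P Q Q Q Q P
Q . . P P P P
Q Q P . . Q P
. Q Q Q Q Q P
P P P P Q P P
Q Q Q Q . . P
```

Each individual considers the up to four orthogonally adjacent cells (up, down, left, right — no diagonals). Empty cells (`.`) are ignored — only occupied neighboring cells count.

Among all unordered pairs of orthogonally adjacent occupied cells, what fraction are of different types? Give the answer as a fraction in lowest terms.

Scan each occupied cell's neighbors to the right and below so each pair is counted once.
From row 0: 2 unlike of 8 pairs (running 2/8).
From row 1: 6 unlike of 11 pairs (running 8/19).
From row 2: 1 unlike of 6 pairs (running 9/25).
From row 3: 3 unlike of 7 pairs (running 12/32).
From row 4: 5 unlike of 11 pairs (running 17/43).
From row 5: 6 unlike of 11 pairs (running 23/54).
From row 6: 0 unlike of 3 pairs (running 23/57).
Total adjacent occupied pairs: 57; unlike-type pairs: 23.
23/57 is already in lowest terms.

23/57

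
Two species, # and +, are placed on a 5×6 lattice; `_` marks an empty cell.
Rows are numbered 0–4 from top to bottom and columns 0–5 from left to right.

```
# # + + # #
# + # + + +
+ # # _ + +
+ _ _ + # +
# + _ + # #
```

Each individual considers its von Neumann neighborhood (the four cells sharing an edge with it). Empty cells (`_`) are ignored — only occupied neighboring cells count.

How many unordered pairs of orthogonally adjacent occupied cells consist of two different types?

19

Scan each occupied cell's neighbors to the right and below so each pair is counted once.
Row 0: #(0,0)–#(0,1)= #(0,0)–#(1,0)= #(0,1)–+(0,2)≠ #(0,1)–+(1,1)≠ +(0,2)–+(0,3)= +(0,2)–#(1,2)≠ +(0,3)–#(0,4)≠ +(0,3)–+(1,3)= #(0,4)–#(0,5)= #(0,4)–+(1,4)≠ #(0,5)–+(1,5)≠  → 6/11 unlike.
Row 1: #(1,0)–+(1,1)≠ #(1,0)–+(2,0)≠ +(1,1)–#(1,2)≠ +(1,1)–#(2,1)≠ #(1,2)–+(1,3)≠ #(1,2)–#(2,2)= +(1,3)–+(1,4)= +(1,4)–+(1,5)= +(1,4)–+(2,4)= +(1,5)–+(2,5)=  → 5/10 unlike.
Row 2: +(2,0)–#(2,1)≠ +(2,0)–+(3,0)= #(2,1)–#(2,2)= +(2,4)–+(2,5)= +(2,4)–#(3,4)≠ +(2,5)–+(3,5)=  → 2/6 unlike.
Row 3: +(3,0)–#(4,0)≠ +(3,3)–#(3,4)≠ +(3,3)–+(4,3)= #(3,4)–+(3,5)≠ #(3,4)–#(4,4)= +(3,5)–#(4,5)≠  → 4/6 unlike.
Row 4: #(4,0)–+(4,1)≠ +(4,3)–#(4,4)≠ #(4,4)–#(4,5)=  → 2/3 unlike.
Total adjacent occupied pairs: 36; unlike-type pairs: 19.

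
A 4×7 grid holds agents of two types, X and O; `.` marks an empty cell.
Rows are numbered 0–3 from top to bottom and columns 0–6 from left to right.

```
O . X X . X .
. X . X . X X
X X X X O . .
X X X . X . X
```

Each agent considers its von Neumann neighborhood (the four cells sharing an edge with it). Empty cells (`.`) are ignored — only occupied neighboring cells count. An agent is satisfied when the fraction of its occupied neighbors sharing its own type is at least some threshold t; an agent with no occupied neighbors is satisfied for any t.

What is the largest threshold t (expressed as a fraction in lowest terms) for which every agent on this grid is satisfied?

(0,0)O — no occupied neighbors
(0,2)X 1/1
(0,3)X 2/2
(0,5)X 1/1
(1,1)X 1/1
(1,3)X 2/2
(1,5)X 2/2
(1,6)X 1/1
(2,0)X 2/2
(2,1)X 4/4
(2,2)X 3/3
(2,3)X 2/3
(2,4)O 0/2
(3,0)X 2/2
(3,1)X 3/3
(3,2)X 2/2
(3,4)X 0/1
(3,6)X — no occupied neighbors
The smallest same-type fraction is 0/2 at (2,4), which reduces to 0/1. Any threshold above that leaves this agent unsatisfied.

0/1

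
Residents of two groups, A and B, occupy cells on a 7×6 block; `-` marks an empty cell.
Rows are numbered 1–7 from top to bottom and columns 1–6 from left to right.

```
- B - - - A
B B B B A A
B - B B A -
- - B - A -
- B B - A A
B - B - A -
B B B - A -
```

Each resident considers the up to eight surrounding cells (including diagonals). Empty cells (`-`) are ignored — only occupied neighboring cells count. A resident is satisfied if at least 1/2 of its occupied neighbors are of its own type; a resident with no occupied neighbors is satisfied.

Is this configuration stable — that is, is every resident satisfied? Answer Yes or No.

Row 1: (1,2)B 3/3 ✓ · (1,6)A 2/2 ✓
Row 2: (2,1)B 3/3 ✓ · (2,2)B 5/5 ✓ · (2,3)B 5/5 ✓ · (2,4)B 3/5 ✓ · (2,5)A 3/5 ✓ · (2,6)A 3/3 ✓
Row 3: (3,1)B 2/2 ✓ · (3,3)B 5/5 ✓ · (3,4)B 4/7 ✓ · (3,5)A 3/5 ✓
Row 4: (4,3)B 4/4 ✓ · (4,5)A 3/4 ✓
Row 5: (5,2)B 4/4 ✓ · (5,3)B 3/3 ✓ · (5,5)A 3/3 ✓ · (5,6)A 3/3 ✓
Row 6: (6,1)B 3/3 ✓ · (6,3)B 4/4 ✓ · (6,5)A 3/3 ✓
Row 7: (7,1)B 2/2 ✓ · (7,2)B 4/4 ✓ · (7,3)B 2/2 ✓ · (7,5)A 1/1 ✓
All meet the threshold, so the configuration is stable.

Yes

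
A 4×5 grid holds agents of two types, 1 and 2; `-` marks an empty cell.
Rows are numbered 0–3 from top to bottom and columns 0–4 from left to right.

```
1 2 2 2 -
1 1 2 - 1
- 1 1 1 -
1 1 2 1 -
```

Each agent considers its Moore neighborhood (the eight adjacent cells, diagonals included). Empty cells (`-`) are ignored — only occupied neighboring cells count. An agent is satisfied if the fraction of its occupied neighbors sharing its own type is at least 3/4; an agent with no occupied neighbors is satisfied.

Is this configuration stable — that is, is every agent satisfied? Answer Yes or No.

Row 0: (0,0)1 2/3 ✗ · (0,1)2 2/5 ✗ · (0,2)2 3/4 ✓ · (0,3)2 2/3 ✗
Row 1: (1,0)1 3/4 ✓ · (1,1)1 4/7 ✗ · (1,2)2 3/7 ✗ · (1,4)1 1/2 ✗
Row 2: (2,1)1 5/7 ✗ · (2,2)1 5/7 ✗ · (2,3)1 3/5 ✗
Row 3: (3,0)1 2/2 ✓ · (3,1)1 3/4 ✓ · (3,2)2 0/5 ✗ · (3,3)1 2/3 ✗
For instance (0,0) has only 2/3 same-type neighbors, below 3/4.

No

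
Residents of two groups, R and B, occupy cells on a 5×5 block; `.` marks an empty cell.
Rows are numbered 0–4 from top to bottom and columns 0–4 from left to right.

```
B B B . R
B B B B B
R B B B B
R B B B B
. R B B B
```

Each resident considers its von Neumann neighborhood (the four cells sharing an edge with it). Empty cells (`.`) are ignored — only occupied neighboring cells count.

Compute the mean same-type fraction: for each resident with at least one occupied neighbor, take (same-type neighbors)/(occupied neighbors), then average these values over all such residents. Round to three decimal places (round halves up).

0.786

(0,0)B 2/2
(0,1)B 3/3
(0,2)B 2/2
(0,4)R 0/1
(1,0)B 2/3
(1,1)B 4/4
(1,2)B 4/4
(1,3)B 3/3
(1,4)B 2/3
(2,0)R 1/3
(2,1)B 3/4
(2,2)B 4/4
(2,3)B 4/4
(2,4)B 3/3
(3,0)R 1/2
(3,1)B 2/4
(3,2)B 4/4
(3,3)B 4/4
(3,4)B 3/3
(4,1)R 0/2
(4,2)B 2/3
(4,3)B 3/3
(4,4)B 2/2
Sum over 23 residents: 2/2 + 3/3 + 2/2 + 0/1 + 2/3 + 4/4 + 4/4 + 3/3 + 2/3 + 1/3 + 3/4 + 4/4 + 4/4 + 3/3 + 1/2 + 2/4 + 4/4 + 4/4 + 3/3 + 0/2 + 2/3 + 3/3 + 2/2 = 217/12; mean = 217/12 ÷ 23 = 217/276 = 0.786231… → 0.786.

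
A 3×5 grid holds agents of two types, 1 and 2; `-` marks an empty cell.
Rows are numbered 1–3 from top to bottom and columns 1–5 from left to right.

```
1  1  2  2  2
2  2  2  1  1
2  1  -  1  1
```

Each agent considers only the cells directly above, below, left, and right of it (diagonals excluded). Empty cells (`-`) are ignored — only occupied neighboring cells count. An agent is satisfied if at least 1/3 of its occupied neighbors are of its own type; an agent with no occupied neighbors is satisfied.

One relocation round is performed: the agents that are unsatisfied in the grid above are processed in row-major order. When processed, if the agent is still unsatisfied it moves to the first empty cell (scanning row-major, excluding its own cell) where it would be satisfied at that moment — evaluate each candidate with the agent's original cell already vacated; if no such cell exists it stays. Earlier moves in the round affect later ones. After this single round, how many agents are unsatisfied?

Initially unsatisfied (in order): (3,2).
  (3,2) → (3,3).
Resulting grid:
1 1 2 2 2
2 2 2 1 1
2 - 1 1 1
All satisfied now.

0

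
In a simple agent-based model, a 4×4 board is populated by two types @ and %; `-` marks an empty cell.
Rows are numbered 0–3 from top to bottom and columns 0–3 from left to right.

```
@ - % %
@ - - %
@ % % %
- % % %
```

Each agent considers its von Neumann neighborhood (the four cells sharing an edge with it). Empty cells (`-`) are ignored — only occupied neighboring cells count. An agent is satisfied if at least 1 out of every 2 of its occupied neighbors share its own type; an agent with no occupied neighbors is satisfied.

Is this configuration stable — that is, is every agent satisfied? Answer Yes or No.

Yes

(0,0)@ 1/1 ✓
(0,2)% 1/1 ✓
(0,3)% 2/2 ✓
(1,0)@ 2/2 ✓
(1,3)% 2/2 ✓
(2,0)@ 1/2 ✓
(2,1)% 2/3 ✓
(2,2)% 3/3 ✓
(2,3)% 3/3 ✓
(3,1)% 2/2 ✓
(3,2)% 3/3 ✓
(3,3)% 2/2 ✓
All meet the threshold, so the configuration is stable.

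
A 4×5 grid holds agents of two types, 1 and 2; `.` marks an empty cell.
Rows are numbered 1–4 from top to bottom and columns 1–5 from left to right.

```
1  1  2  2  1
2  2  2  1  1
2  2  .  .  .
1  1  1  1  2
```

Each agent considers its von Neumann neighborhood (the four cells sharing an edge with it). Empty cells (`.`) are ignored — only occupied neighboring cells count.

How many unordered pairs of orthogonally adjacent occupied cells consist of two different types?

Scan each occupied cell's neighbors to the right and below so each pair is counted once.
From row 1: 5 unlike of 9 pairs (running 5/9).
From row 2: 1 unlike of 6 pairs (running 6/15).
From row 3: 2 unlike of 3 pairs (running 8/18).
From row 4: 1 unlike of 4 pairs (running 9/22).
Total adjacent occupied pairs: 22; unlike-type pairs: 9.

9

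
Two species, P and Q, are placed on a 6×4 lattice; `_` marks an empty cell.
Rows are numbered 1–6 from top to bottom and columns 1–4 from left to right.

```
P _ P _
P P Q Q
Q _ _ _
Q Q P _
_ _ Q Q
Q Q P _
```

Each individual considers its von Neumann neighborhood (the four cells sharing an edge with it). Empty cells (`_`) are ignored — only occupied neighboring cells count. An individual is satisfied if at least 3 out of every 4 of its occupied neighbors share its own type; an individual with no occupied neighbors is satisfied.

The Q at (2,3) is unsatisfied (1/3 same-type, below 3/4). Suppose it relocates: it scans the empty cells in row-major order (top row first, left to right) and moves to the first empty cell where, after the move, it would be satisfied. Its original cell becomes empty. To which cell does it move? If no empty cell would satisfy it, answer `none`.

Vacating (2,3). Empty cells in order:
  (1,2): 0/3 same-type → still unsatisfied.
  (1,4): 1/2 same-type → still unsatisfied.
  (3,2): 2/3 same-type → still unsatisfied.
  (3,3): 0/1 same-type → still unsatisfied.
  (3,4): 1/1 same-type → satisfied — stop here.

(3,4)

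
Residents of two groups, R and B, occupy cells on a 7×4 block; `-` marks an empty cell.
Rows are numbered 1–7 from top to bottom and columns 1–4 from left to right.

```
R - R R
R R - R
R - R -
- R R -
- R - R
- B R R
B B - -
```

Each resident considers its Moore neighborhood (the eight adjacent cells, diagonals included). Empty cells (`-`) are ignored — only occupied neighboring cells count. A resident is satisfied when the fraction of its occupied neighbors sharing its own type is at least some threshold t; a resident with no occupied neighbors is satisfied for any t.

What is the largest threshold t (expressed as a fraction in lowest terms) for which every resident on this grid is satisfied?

1/2

(1,1)R 2/2
(1,3)R 3/3
(1,4)R 2/2
(2,1)R 3/3
(2,2)R 5/5
(2,4)R 3/3
(3,1)R 3/3
(3,3)R 4/4
(4,2)R 4/4
(4,3)R 4/4
(5,2)R 3/4
(5,4)R 3/3
(6,2)B 2/4
(6,3)R 3/5
(6,4)R 2/2
(7,1)B 2/2
(7,2)B 2/3
The smallest same-type fraction is 2/4 at (6,2), which reduces to 1/2. Any threshold above that leaves this resident unsatisfied.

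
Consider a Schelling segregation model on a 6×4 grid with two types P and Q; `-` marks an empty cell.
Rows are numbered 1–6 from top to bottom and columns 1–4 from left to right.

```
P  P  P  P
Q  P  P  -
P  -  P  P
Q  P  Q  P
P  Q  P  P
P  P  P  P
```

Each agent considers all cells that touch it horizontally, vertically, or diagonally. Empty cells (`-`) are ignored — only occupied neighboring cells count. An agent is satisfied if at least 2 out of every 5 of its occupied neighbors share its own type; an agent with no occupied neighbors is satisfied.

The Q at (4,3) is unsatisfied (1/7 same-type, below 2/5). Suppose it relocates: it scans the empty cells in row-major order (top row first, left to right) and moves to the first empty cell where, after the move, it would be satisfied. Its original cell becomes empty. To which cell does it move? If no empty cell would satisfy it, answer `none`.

Vacating (4,3). Empty cells in order:
  (2,4): 0/5 same-type → still unsatisfied.
  (3,2): 2/7 same-type → still unsatisfied.

none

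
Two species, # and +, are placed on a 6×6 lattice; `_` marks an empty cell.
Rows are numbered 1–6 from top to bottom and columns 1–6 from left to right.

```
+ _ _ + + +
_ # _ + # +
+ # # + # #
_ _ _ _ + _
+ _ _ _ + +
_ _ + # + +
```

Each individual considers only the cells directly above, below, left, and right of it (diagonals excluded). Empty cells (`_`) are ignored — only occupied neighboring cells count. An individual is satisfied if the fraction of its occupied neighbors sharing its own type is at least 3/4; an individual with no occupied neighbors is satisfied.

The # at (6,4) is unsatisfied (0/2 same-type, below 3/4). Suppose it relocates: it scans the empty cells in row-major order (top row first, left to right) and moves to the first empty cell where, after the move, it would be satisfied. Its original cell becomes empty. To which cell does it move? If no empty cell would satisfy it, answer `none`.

Vacating (6,4). Empty cells in order:
  (1,2): 1/2 same-type → still unsatisfied.
  (1,3): 0/1 same-type → still unsatisfied.
  (2,1): 1/3 same-type → still unsatisfied.
  (2,3): 2/3 same-type → still unsatisfied.
  (4,1): 0/2 same-type → still unsatisfied.
  (4,2): 1/1 same-type → satisfied — stop here.

(4,2)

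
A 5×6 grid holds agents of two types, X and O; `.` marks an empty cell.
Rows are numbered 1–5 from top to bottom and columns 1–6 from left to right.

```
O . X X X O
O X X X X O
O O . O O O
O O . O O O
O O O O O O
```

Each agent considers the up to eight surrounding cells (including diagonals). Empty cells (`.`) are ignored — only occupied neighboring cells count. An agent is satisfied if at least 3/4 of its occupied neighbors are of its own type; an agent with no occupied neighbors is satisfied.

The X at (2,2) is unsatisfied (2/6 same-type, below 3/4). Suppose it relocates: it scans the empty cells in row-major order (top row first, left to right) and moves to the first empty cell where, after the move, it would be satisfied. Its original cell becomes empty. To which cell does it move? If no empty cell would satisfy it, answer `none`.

Vacating (2,2). Empty cells in order:
  (1,2): 2/4 same-type → still unsatisfied.
  (3,3): 2/6 same-type → still unsatisfied.
  (4,3): 0/7 same-type → still unsatisfied.

none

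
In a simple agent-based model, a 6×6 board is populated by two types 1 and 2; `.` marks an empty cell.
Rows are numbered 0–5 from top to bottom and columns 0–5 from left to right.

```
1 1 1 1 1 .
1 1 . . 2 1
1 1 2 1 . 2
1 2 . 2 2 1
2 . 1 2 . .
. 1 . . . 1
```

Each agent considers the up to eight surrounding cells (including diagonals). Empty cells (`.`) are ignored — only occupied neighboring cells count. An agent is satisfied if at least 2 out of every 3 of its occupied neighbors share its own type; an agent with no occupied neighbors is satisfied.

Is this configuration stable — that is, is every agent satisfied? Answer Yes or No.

No

Row 0: (0,0)1 3/3 ✓ · (0,1)1 4/4 ✓ · (0,2)1 3/3 ✓ · (0,3)1 2/3 ✓ · (0,4)1 2/3 ✓
Row 1: (1,0)1 5/5 ✓ · (1,1)1 6/7 ✓ · (1,4)2 1/5 ✗ · (1,5)1 1/3 ✗
Row 2: (2,0)1 4/5 ✓ · (2,1)1 4/6 ✓ · (2,2)2 2/5 ✗ · (2,3)1 0/4 ✗ · (2,5)2 2/4 ✗
Row 3: (3,0)1 2/4 ✗ · (3,1)2 2/6 ✗ · (3,3)2 3/5 ✗ · (3,4)2 3/5 ✗ · (3,5)1 0/2 ✗
Row 4: (4,0)2 1/3 ✗ · (4,2)1 1/4 ✗ · (4,3)2 2/3 ✓
Row 5: (5,1)1 1/2 ✗ · (5,5)1 0/0 ✓
For instance (1,4) has only 1/5 same-type neighbors, below 2/3.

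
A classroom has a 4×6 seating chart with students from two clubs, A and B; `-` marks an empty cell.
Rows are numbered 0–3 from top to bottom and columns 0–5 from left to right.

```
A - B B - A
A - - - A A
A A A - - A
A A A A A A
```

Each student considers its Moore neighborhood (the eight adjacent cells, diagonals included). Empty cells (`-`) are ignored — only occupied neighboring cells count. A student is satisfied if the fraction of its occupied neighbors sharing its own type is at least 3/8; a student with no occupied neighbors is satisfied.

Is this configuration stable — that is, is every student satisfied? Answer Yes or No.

Yes

(0,0)A 1/1 ok
(0,2)B 1/1 ok
(0,3)B 1/2 ok
(0,5)A 2/2 ok
(1,0)A 3/3 ok
(1,4)A 3/4 ok
(1,5)A 3/3 ok
(2,0)A 4/4 ok
(2,1)A 6/6 ok
(2,2)A 4/4 ok
(2,5)A 4/4 ok
(3,0)A 3/3 ok
(3,1)A 5/5 ok
(3,2)A 4/4 ok
(3,3)A 3/3 ok
(3,4)A 3/3 ok
(3,5)A 2/2 ok
All meet the threshold, so the configuration is stable.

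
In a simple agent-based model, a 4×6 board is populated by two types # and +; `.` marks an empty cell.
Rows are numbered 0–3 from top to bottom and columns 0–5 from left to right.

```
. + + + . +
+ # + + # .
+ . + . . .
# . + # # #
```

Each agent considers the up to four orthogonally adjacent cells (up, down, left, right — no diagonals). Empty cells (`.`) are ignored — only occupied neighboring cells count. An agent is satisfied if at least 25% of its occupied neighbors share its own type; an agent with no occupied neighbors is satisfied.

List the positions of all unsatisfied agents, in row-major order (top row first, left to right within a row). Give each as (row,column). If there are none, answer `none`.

(1,1), (1,4), (3,0)

(0,1)+ 1/2 ok
(0,2)+ 3/3 ok
(0,3)+ 2/2 ok
(0,5)+ 0/0 ok
(1,0)+ 1/2 ok
(1,1)# 0/3 unhappy
(1,2)+ 3/4 ok
(1,3)+ 2/3 ok
(1,4)# 0/1 unhappy
(2,0)+ 1/2 ok
(2,2)+ 2/2 ok
(3,0)# 0/1 unhappy
(3,2)+ 1/2 ok
(3,3)# 1/2 ok
(3,4)# 2/2 ok
(3,5)# 1/1 ok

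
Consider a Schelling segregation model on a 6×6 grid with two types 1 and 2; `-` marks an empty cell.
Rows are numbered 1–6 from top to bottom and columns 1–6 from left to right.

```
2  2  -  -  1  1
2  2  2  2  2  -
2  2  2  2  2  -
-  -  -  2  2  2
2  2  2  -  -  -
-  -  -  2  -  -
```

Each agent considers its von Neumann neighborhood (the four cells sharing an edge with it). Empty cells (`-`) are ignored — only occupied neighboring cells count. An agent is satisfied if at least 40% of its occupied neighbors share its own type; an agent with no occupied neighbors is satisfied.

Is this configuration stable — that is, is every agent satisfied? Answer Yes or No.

(1,1)2 2/2 ok
(1,2)2 2/2 ok
(1,5)1 1/2 ok
(1,6)1 1/1 ok
(2,1)2 3/3 ok
(2,2)2 4/4 ok
(2,3)2 3/3 ok
(2,4)2 3/3 ok
(2,5)2 2/3 ok
(3,1)2 2/2 ok
(3,2)2 3/3 ok
(3,3)2 3/3 ok
(3,4)2 4/4 ok
(3,5)2 3/3 ok
(4,4)2 2/2 ok
(4,5)2 3/3 ok
(4,6)2 1/1 ok
(5,1)2 1/1 ok
(5,2)2 2/2 ok
(5,3)2 1/1 ok
(6,4)2 0/0 ok
All meet the threshold, so the configuration is stable.

Yes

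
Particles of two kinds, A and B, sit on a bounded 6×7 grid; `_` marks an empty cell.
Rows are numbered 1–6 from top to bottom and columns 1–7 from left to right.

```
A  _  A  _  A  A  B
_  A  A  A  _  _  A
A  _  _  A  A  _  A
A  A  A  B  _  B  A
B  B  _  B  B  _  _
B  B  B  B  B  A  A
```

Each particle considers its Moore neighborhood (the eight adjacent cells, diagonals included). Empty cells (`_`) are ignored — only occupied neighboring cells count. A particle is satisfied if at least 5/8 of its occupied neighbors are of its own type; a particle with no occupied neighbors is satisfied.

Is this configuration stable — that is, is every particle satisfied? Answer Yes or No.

No

(1,1)A 1/1 satisfied
(1,3)A 3/3 satisfied
(1,5)A 2/2 satisfied
(1,6)A 2/3 satisfied
(1,7)B 0/2 not
(2,2)A 4/4 satisfied
(2,3)A 4/4 satisfied
(2,4)A 5/5 satisfied
(2,7)A 2/3 satisfied
(3,1)A 3/3 satisfied
(3,4)A 4/5 satisfied
(3,5)A 2/4 not
(3,7)A 2/3 satisfied
(4,1)A 2/4 not
(4,2)A 3/5 not
(4,3)A 2/5 not
(4,4)B 2/5 not
(4,6)B 1/4 not
(4,7)A 1/2 not
(5,1)B 3/5 not
(5,2)B 4/7 not
(5,4)B 5/6 satisfied
(5,5)B 5/6 satisfied
(6,1)B 3/3 satisfied
(6,2)B 4/4 satisfied
(6,3)B 4/4 satisfied
(6,4)B 4/4 satisfied
(6,5)B 3/4 satisfied
(6,6)A 1/3 not
(6,7)A 1/1 satisfied
For instance (1,7) has only 0/2 same-type neighbors, below 5/8.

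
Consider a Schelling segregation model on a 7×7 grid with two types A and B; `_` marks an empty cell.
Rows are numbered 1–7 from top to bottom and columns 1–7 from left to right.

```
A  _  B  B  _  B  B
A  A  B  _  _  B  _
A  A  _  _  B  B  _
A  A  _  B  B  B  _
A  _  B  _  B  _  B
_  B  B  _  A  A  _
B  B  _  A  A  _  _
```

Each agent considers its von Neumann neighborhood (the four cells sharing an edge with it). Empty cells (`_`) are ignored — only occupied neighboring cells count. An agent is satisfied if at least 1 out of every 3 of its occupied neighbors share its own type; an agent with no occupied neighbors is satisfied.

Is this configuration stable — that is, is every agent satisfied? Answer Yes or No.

(1,1)A 1/1 ✓
(1,3)B 2/2 ✓
(1,4)B 1/1 ✓
(1,6)B 2/2 ✓
(1,7)B 1/1 ✓
(2,1)A 3/3 ✓
(2,2)A 2/3 ✓
(2,3)B 1/2 ✓
(2,6)B 2/2 ✓
(3,1)A 3/3 ✓
(3,2)A 3/3 ✓
(3,5)B 2/2 ✓
(3,6)B 3/3 ✓
(4,1)A 3/3 ✓
(4,2)A 2/2 ✓
(4,4)B 1/1 ✓
(4,5)B 4/4 ✓
(4,6)B 2/2 ✓
(5,1)A 1/1 ✓
(5,3)B 1/1 ✓
(5,5)B 1/2 ✓
(5,7)B 0/0 ✓
(6,2)B 2/2 ✓
(6,3)B 2/2 ✓
(6,5)A 2/3 ✓
(6,6)A 1/1 ✓
(7,1)B 1/1 ✓
(7,2)B 2/2 ✓
(7,4)A 1/1 ✓
(7,5)A 2/2 ✓
All meet the threshold, so the configuration is stable.

Yes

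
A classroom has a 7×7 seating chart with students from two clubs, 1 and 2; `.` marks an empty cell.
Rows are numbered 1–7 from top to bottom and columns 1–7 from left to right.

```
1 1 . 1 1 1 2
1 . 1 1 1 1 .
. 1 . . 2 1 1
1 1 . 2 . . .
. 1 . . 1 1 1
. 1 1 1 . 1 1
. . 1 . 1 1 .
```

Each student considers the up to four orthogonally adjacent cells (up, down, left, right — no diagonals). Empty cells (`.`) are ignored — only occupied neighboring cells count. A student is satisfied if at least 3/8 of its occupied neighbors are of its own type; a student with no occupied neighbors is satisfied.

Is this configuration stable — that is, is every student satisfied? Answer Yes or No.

No

Row 1: (1,1)1 2/2 ✓ · (1,2)1 1/1 ✓ · (1,4)1 2/2 ✓ · (1,5)1 3/3 ✓ · (1,6)1 2/3 ✓ · (1,7)2 0/1 ✗
Row 2: (2,1)1 1/1 ✓ · (2,3)1 1/1 ✓ · (2,4)1 3/3 ✓ · (2,5)1 3/4 ✓ · (2,6)1 3/3 ✓
Row 3: (3,2)1 1/1 ✓ · (3,5)2 0/2 ✗ · (3,6)1 2/3 ✓ · (3,7)1 1/1 ✓
Row 4: (4,1)1 1/1 ✓ · (4,2)1 3/3 ✓ · (4,4)2 0/0 ✓
Row 5: (5,2)1 2/2 ✓ · (5,5)1 1/1 ✓ · (5,6)1 3/3 ✓ · (5,7)1 2/2 ✓
Row 6: (6,2)1 2/2 ✓ · (6,3)1 3/3 ✓ · (6,4)1 1/1 ✓ · (6,6)1 3/3 ✓ · (6,7)1 2/2 ✓
Row 7: (7,3)1 1/1 ✓ · (7,5)1 1/1 ✓ · (7,6)1 2/2 ✓
For instance (1,7) has only 0/1 same-type neighbors, below 3/8.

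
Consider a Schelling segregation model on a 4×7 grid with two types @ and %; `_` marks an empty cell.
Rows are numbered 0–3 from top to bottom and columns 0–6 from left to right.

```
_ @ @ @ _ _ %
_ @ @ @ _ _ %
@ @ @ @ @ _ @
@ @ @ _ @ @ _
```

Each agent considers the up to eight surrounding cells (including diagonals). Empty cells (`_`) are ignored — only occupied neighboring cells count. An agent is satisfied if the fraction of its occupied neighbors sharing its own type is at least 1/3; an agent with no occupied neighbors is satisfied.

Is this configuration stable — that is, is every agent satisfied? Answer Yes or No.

Yes

(0,1)@ 3/3 ok
(0,2)@ 5/5 ok
(0,3)@ 3/3 ok
(0,6)% 1/1 ok
(1,1)@ 6/6 ok
(1,2)@ 8/8 ok
(1,3)@ 6/6 ok
(1,6)% 1/2 ok
(2,0)@ 4/4 ok
(2,1)@ 7/7 ok
(2,2)@ 7/7 ok
(2,3)@ 6/6 ok
(2,4)@ 4/4 ok
(2,6)@ 1/2 ok
(3,0)@ 3/3 ok
(3,1)@ 5/5 ok
(3,2)@ 4/4 ok
(3,4)@ 3/3 ok
(3,5)@ 3/3 ok
All meet the threshold, so the configuration is stable.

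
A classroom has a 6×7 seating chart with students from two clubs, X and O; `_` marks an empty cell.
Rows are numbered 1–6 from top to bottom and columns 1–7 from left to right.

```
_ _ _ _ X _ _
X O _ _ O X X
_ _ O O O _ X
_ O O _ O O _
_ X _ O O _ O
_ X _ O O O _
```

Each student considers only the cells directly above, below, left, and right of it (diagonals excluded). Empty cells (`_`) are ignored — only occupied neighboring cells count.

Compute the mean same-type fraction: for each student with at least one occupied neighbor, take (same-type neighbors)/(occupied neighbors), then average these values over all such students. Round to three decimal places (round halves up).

0.754

(1,5)X 0/1
(2,1)X 0/1
(2,2)O 0/1
(2,5)O 1/3
(2,6)X 1/2
(2,7)X 2/2
(3,3)O 2/2
(3,4)O 2/2
(3,5)O 3/3
(3,7)X 1/1
(4,2)O 1/2
(4,3)O 2/2
(4,5)O 3/3
(4,6)O 1/1
(5,2)X 1/2
(5,4)O 2/2
(5,5)O 3/3
(5,7)O — no occupied neighbors
(6,2)X 1/1
(6,4)O 2/2
(6,5)O 3/3
(6,6)O 1/1
Sum over 21 students: 0/1 + 0/1 + 0/1 + 1/3 + 1/2 + 2/2 + 2/2 + 2/2 + 3/3 + 1/1 + 1/2 + 2/2 + 3/3 + 1/1 + 1/2 + 2/2 + 3/3 + 1/1 + 2/2 + 3/3 + 1/1 = 95/6; mean = 95/6 ÷ 21 = 95/126 = 0.753968… → 0.754.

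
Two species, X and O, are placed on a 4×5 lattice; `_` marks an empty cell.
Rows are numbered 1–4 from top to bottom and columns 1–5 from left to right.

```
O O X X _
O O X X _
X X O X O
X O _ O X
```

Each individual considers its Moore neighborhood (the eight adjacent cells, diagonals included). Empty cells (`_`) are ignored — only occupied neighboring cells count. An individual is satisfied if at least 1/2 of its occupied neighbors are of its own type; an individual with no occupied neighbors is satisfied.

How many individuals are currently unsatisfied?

(1,1)O 3/3 ✓
(1,2)O 3/5 ✓
(1,3)X 3/5 ✓
(1,4)X 3/3 ✓
(2,1)O 3/5 ✓
(2,2)O 4/8 ✓
(2,3)X 5/8 ✓
(2,4)X 4/6 ✓
(3,1)X 2/5 ✗
(3,2)X 3/7 ✗
(3,3)O 3/7 ✗
(3,4)X 3/6 ✓
(3,5)O 1/4 ✗
(4,1)X 2/3 ✓
(4,2)O 1/4 ✗
(4,4)O 2/4 ✓
(4,5)X 1/3 ✗
Unsatisfied: (3,1), (3,2), (3,3), (3,5), (4,2), (4,5) — 6 in total.

6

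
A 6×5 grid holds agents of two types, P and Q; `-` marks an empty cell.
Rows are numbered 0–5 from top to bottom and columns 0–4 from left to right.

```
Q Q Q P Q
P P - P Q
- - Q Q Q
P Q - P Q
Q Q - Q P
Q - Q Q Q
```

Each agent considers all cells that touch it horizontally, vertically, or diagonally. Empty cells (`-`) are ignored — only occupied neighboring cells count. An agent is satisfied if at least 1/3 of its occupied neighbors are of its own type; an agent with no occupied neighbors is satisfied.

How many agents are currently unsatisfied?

Row 0: (0,0)Q 1/3 satisfied · (0,1)Q 2/4 satisfied · (0,2)Q 1/4 not · (0,3)P 1/4 not · (0,4)Q 1/3 satisfied
Row 1: (1,0)P 1/3 satisfied · (1,1)P 1/5 not · (1,3)P 1/7 not · (1,4)Q 3/5 satisfied
Row 2: (2,2)Q 2/5 satisfied · (2,3)Q 4/6 satisfied · (2,4)Q 3/5 satisfied
Row 3: (3,0)P 0/3 not · (3,1)Q 3/4 satisfied · (3,3)P 1/6 not · (3,4)Q 3/5 satisfied
Row 4: (4,0)Q 3/4 satisfied · (4,1)Q 4/5 satisfied · (4,3)Q 4/6 satisfied · (4,4)P 1/5 not
Row 5: (5,0)Q 2/2 satisfied · (5,2)Q 3/3 satisfied · (5,3)Q 3/4 satisfied · (5,4)Q 2/3 satisfied
Unsatisfied: (0,2), (0,3), (1,1), (1,3), (3,0), (3,3), (4,4) — 7 in total.

7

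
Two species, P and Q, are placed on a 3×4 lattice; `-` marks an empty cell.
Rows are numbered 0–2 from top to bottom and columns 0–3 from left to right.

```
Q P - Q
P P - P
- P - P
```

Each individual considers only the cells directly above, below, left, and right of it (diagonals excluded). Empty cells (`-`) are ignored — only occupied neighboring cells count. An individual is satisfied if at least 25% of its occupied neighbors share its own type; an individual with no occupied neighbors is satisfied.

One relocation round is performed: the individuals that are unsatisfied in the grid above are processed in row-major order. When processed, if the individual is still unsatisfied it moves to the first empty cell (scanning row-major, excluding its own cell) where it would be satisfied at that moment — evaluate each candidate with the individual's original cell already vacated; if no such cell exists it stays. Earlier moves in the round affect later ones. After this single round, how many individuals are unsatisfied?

0

Initially unsatisfied (in order): (0,0), (0,3).
  (0,0) → (0,2).
  (0,3): now satisfied by earlier moves; stays.
Resulting grid:
- P Q Q
P P - P
- P - P
All satisfied now.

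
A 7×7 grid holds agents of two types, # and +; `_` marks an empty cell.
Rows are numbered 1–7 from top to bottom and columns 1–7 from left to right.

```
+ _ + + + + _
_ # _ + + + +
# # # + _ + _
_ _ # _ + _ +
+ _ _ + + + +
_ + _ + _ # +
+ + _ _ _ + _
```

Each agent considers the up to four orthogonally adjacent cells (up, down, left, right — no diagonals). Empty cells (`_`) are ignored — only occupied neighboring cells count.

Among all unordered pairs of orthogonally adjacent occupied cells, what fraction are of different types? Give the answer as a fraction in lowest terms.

Scan each occupied cell's neighbors to the right and below so each pair is counted once.
Row 1: +(1,3)–+(1,4)= +(1,4)–+(1,5)= +(1,4)–+(2,4)= +(1,5)–+(1,6)= +(1,5)–+(2,5)= +(1,6)–+(2,6)=  → 0/6 unlike.
Row 2: #(2,2)–#(3,2)= +(2,4)–+(2,5)= +(2,4)–+(3,4)= +(2,5)–+(2,6)= +(2,6)–+(2,7)= +(2,6)–+(3,6)=  → 0/6 unlike.
Row 3: #(3,1)–#(3,2)= #(3,2)–#(3,3)= #(3,3)–+(3,4)≠ #(3,3)–#(4,3)=  → 1/4 unlike.
Row 4: +(4,5)–+(5,5)= +(4,7)–+(5,7)=  → 0/2 unlike.
Row 5: +(5,4)–+(5,5)= +(5,4)–+(6,4)= +(5,5)–+(5,6)= +(5,6)–+(5,7)= +(5,6)–#(6,6)≠ +(5,7)–+(6,7)=  → 1/6 unlike.
Row 6: +(6,2)–+(7,2)= #(6,6)–+(6,7)≠ #(6,6)–+(7,6)≠  → 2/3 unlike.
Row 7: +(7,1)–+(7,2)=  → 0/1 unlike.
Total adjacent occupied pairs: 28; unlike-type pairs: 4.
4/28 reduces to 1/7.

1/7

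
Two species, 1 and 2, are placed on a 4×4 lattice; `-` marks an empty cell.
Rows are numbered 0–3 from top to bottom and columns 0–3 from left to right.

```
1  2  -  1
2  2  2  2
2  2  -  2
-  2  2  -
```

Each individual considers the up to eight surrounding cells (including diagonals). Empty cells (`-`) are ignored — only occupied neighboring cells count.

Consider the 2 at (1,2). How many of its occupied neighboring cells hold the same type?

5

Occupied neighbors of (1,2): (0,1)=2, (0,3)=1, (1,1)=2, (1,3)=2, (2,1)=2, (2,3)=2.
Same type (2): 5 of 6.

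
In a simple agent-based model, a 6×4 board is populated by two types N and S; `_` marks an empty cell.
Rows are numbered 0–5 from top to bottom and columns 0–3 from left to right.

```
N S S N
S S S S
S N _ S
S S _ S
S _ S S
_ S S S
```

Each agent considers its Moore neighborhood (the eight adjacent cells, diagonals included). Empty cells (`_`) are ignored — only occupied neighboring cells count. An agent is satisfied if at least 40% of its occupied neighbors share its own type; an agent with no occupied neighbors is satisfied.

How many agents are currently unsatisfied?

(0,0)N 0/3 unhappy
(0,1)S 4/5 ok
(0,2)S 4/5 ok
(0,3)N 0/3 unhappy
(1,0)S 3/5 ok
(1,1)S 5/7 ok
(1,2)S 5/7 ok
(1,3)S 3/4 ok
(2,0)S 4/5 ok
(2,1)N 0/6 unhappy
(2,3)S 3/3 ok
(3,0)S 3/4 ok
(3,1)S 4/5 ok
(3,3)S 3/3 ok
(4,0)S 3/3 ok
(4,2)S 6/6 ok
(4,3)S 4/4 ok
(5,1)S 3/3 ok
(5,2)S 4/4 ok
(5,3)S 3/3 ok
Unsatisfied: (0,0), (0,3), (2,1) — 3 in total.

3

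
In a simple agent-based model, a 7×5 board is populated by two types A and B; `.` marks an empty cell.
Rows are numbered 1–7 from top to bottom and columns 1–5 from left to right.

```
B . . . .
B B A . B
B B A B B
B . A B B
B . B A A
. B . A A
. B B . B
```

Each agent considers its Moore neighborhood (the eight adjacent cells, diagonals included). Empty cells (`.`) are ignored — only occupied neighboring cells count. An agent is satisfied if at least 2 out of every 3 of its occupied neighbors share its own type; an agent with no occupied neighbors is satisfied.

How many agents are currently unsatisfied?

Row 1: (1,1)B 2/2 ✓
Row 2: (2,1)B 4/4 ✓ · (2,2)B 4/6 ✓ · (2,3)A 1/4 ✗ · (2,5)B 2/2 ✓
Row 3: (3,1)B 4/4 ✓ · (3,2)B 4/7 ✗ · (3,3)A 2/6 ✗ · (3,4)B 4/7 ✗ · (3,5)B 4/4 ✓
Row 4: (4,1)B 3/3 ✓ · (4,3)A 2/6 ✗ · (4,4)B 4/8 ✗ · (4,5)B 3/5 ✗
Row 5: (5,1)B 2/2 ✓ · (5,3)B 2/5 ✗ · (5,4)A 4/7 ✗ · (5,5)A 3/5 ✗
Row 6: (6,2)B 4/4 ✓ · (6,4)A 3/6 ✗ · (6,5)A 3/4 ✓
Row 7: (7,2)B 2/2 ✓ · (7,3)B 2/3 ✓ · (7,5)B 0/2 ✗
Unsatisfied: (2,3), (3,2), (3,3), (3,4), (4,3), (4,4), (4,5), (5,3), (5,4), (5,5), (6,4), (7,5) — 12 in total.

12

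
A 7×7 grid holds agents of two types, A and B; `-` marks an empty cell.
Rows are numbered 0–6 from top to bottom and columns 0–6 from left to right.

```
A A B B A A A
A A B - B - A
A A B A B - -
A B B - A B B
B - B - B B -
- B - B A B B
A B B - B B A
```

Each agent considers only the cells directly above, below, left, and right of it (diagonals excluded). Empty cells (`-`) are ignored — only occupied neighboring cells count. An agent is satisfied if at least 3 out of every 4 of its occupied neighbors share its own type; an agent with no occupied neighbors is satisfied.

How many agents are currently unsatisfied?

24

(0,0)A 2/2 ✓
(0,1)A 2/3 ✗
(0,2)B 2/3 ✗
(0,3)B 1/2 ✗
(0,4)A 1/3 ✗
(0,5)A 2/2 ✓
(0,6)A 2/2 ✓
(1,0)A 3/3 ✓
(1,1)A 3/4 ✓
(1,2)B 2/3 ✗
(1,4)B 1/2 ✗
(1,6)A 1/1 ✓
(2,0)A 3/3 ✓
(2,1)A 2/4 ✗
(2,2)B 2/4 ✗
(2,3)A 0/2 ✗
(2,4)B 1/3 ✗
(3,0)A 1/3 ✗
(3,1)B 1/3 ✗
(3,2)B 3/3 ✓
(3,4)A 0/3 ✗
(3,5)B 2/3 ✗
(3,6)B 1/1 ✓
(4,0)B 0/1 ✗
(4,2)B 1/1 ✓
(4,4)B 1/3 ✗
(4,5)B 3/3 ✓
(5,1)B 1/1 ✓
(5,3)B 0/1 ✗
(5,4)A 0/4 ✗
(5,5)B 3/4 ✓
(5,6)B 1/2 ✗
(6,0)A 0/1 ✗
(6,1)B 2/3 ✗
(6,2)B 1/1 ✓
(6,4)B 1/2 ✗
(6,5)B 2/3 ✗
(6,6)A 0/2 ✗
Unsatisfied: (0,1), (0,2), (0,3), (0,4), (1,2), (1,4), (2,1), (2,2), (2,3), (2,4), (3,0), (3,1), (3,4), (3,5), (4,0), (4,4), (5,3), (5,4), (5,6), (6,0), (6,1), (6,4), (6,5), (6,6) — 24 in total.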